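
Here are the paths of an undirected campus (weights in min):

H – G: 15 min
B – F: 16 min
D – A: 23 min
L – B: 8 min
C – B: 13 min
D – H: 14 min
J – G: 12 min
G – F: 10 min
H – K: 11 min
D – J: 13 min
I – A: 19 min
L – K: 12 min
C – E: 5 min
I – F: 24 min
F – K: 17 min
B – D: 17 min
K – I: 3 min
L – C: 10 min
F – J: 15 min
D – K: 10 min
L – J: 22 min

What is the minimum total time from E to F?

Shortest distances from E:
E: 0
C: 5  (via E)
L: 15  (via C)
B: 18  (via C)
K: 27  (via L)
I: 30  (via K)
F: 34  (via B)
Shortest route: E–C–B–F = 34 min.

34 min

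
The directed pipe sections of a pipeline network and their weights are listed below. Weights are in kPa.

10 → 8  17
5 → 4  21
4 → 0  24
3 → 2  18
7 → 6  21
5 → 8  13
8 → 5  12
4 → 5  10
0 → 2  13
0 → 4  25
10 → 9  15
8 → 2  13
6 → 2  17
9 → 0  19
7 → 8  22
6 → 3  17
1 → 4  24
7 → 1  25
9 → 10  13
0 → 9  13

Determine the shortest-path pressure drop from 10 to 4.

Compare a few routes:
10 → 8 → 5 → 4: 17+12+21 = 50
10 → 9 → 0 → 4: 15+19+25 = 59
The minimum is 50 kPa via 10 → 8 → 5 → 4.

50 kPa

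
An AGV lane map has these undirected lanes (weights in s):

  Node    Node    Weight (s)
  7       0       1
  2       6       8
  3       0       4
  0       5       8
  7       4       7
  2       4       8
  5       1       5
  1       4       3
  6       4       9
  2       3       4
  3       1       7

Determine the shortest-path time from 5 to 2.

16 s

Candidate routes:
5 - 1 - 4 - 7 - 0 - 3 - 2: 5+3+7+1+4+4 = 24
5 - 1 - 4 - 2: 5+3+8 = 16
5 - 0 - 7 - 4 - 2: 8+1+7+8 = 24
5 - 1 - 4 - 6 - 2: 5+3+9+8 = 25
The minimum is 16 s via 5 - 1 - 4 - 2.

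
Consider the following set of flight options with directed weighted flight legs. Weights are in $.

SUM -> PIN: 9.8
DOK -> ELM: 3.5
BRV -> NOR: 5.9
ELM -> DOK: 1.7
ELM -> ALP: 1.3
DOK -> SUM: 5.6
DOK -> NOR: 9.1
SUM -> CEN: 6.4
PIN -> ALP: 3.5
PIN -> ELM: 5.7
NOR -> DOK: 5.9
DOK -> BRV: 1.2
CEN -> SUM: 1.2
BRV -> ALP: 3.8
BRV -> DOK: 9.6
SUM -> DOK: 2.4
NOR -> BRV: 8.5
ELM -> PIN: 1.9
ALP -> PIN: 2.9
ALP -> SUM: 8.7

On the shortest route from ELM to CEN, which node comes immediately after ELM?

Enumerating some paths:
ELM–PIN–ALP–SUM–CEN: 1.9+3.5+8.7+6.4 = 20.5
ELM–ALP–SUM–CEN: 1.3+8.7+6.4 = 16.4
ELM–DOK–SUM–CEN: 1.7+5.6+6.4 = 13.7
Cheapest is ELM–DOK–SUM–CEN at $13.7.
So from ELM the first move is to DOK.

DOK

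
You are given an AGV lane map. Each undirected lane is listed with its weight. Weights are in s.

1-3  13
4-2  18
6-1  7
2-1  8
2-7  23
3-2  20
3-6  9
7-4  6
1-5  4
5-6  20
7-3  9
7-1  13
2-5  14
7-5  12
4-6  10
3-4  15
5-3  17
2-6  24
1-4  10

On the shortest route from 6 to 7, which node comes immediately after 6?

4

Candidate routes:
6 → 3 → 7: 9+9 = 18
6 → 4 → 7: 10+6 = 16
6 → 1 → 7: 7+13 = 20
The minimum is 16 s via 6 → 4 → 7.
So from 6 the first move is to 4.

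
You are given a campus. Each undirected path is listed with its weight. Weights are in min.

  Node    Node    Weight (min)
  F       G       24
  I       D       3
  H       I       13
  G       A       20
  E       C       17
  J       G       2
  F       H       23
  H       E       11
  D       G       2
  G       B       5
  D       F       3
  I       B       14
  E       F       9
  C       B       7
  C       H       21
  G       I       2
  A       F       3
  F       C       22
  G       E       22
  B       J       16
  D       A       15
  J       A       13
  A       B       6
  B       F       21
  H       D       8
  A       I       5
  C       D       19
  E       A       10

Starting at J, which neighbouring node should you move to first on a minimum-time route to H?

G

Candidate routes:
J → G → I → H: 2+2+13 = 17
J → G → D → I → H: 2+2+3+13 = 20
J → G → I → D → H: 2+2+3+8 = 15
J → G → D → H: 2+2+8 = 12
Cheapest is J → G → D → H at 12 min.
So from J the first move is to G.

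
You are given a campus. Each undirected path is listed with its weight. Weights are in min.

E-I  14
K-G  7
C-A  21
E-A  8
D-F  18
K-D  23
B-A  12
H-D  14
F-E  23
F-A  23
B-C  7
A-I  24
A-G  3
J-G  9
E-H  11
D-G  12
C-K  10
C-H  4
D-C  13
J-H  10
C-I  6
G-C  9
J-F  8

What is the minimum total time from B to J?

21 min

Shortest distances from B:
B: 0
C: 7  (via B)
H: 11  (via C)
A: 12  (via B)
I: 13  (via C)
G: 15  (via A)
K: 17  (via C)
D: 20  (via C)
E: 20  (via A)
J: 21  (via H)
Shortest route: B–C–H–J = 21 min.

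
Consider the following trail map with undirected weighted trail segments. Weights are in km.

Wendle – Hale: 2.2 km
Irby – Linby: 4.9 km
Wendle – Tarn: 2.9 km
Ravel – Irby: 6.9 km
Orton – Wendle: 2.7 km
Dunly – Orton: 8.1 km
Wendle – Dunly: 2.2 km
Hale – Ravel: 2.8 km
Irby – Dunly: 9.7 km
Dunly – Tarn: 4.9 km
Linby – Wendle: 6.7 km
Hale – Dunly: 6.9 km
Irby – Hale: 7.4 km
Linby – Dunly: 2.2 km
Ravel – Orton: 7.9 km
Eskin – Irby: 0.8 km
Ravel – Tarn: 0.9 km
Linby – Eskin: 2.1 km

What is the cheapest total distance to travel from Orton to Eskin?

Compare a few routes:
Orton–Wendle–Dunly–Linby–Eskin: 2.7+2.2+2.2+2.1 = 9.2
Orton–Wendle–Linby–Eskin: 2.7+6.7+2.1 = 11.5
The minimum is 9.2 km via Orton–Wendle–Dunly–Linby–Eskin.

9.2 km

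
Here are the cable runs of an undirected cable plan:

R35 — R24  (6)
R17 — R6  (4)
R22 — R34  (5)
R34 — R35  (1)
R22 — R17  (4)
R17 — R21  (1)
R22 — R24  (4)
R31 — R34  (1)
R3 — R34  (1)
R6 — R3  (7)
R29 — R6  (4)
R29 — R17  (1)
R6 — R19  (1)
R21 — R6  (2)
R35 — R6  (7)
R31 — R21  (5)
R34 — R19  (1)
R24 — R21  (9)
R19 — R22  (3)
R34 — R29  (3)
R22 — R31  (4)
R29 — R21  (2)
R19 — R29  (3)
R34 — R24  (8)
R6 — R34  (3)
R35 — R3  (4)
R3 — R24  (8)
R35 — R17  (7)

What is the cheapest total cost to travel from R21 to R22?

5

Shortest distances from R21:
R21: 0
R17: 1  (via R21)
R29: 2  (via R21)
R6: 2  (via R21)
R19: 3  (via R6)
R34: 4  (via R19)
R3: 5  (via R34)
R31: 5  (via R21)
R35: 5  (via R34)
R22: 5  (via R17)
Shortest route: R21 → R17 → R22 = 5.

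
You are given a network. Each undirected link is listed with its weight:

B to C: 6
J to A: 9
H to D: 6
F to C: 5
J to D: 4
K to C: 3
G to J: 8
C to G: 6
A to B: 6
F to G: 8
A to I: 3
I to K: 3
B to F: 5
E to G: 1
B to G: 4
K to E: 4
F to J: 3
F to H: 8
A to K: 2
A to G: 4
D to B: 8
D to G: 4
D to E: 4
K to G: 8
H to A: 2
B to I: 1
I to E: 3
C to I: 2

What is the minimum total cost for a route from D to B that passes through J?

Shortest D→J: D → J = 4
Best J to B: J → F → B costing 8
Total via J: 4 + 8 = 12.

12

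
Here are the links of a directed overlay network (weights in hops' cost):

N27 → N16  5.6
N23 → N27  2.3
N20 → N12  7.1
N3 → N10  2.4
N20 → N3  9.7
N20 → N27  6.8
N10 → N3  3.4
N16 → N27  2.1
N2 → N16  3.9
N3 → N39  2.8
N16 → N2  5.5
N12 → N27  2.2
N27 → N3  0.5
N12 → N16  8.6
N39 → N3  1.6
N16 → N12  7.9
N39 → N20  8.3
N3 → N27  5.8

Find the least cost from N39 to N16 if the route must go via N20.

Shortest N39→N20: N39 → N20 = 8.3
Best N20 to N16: N20 → N27 → N16 costing 12.4
Total via N20: 8.3 + 12.4 = 20.7 hops' cost.

20.7 hops' cost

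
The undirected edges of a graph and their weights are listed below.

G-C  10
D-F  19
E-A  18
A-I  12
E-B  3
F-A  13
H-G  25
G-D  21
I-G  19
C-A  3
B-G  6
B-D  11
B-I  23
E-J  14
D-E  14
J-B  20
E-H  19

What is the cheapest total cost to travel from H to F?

Running Dijkstra from H:
H: 0
E: 19  (via H)
B: 22  (via E)
G: 25  (via H)
D: 33  (via E)
J: 33  (via E)
C: 35  (via G)
A: 37  (via E)
I: 44  (via G)
F: 50  (via A)
Shortest route: H → E → A → F = 50.

50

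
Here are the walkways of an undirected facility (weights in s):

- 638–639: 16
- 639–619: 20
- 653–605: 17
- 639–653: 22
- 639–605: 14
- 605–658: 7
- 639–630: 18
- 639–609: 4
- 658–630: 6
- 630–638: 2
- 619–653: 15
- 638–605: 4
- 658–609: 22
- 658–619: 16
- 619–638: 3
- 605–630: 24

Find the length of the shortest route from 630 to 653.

Running Dijkstra from 630:
630: 0
638: 2  (via 630)
619: 5  (via 638)
605: 6  (via 638)
658: 6  (via 630)
639: 18  (via 630)
653: 20  (via 619)
Shortest route: 630 → 638 → 619 → 653 = 20 s.

20 s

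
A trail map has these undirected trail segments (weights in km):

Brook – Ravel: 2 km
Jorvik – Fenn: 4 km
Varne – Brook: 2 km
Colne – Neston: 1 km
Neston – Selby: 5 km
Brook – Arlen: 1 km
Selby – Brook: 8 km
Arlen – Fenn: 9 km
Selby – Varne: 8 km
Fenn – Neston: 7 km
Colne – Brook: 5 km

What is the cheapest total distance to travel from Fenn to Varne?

12 km

Shortest distances from Fenn:
Fenn: 0
Jorvik: 4  (via Fenn)
Neston: 7  (via Fenn)
Colne: 8  (via Neston)
Arlen: 9  (via Fenn)
Brook: 10  (via Arlen)
Varne: 12  (via Brook)
Shortest route: Fenn–Arlen–Brook–Varne = 12 km.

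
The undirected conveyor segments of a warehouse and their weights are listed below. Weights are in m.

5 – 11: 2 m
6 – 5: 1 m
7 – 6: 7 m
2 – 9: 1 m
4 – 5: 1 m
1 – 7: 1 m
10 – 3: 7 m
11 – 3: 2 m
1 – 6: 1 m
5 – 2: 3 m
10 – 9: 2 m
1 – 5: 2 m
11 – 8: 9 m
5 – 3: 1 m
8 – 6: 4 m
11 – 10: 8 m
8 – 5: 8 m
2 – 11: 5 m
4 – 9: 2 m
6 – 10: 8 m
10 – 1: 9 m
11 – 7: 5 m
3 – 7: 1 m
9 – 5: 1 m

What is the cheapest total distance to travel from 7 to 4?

3 m

Running Dijkstra from 7:
7: 0
1: 1  (via 7)
3: 1  (via 7)
5: 2  (via 3)
6: 2  (via 1)
4: 3  (via 5)
Shortest route: 7 → 3 → 5 → 4 = 3 m.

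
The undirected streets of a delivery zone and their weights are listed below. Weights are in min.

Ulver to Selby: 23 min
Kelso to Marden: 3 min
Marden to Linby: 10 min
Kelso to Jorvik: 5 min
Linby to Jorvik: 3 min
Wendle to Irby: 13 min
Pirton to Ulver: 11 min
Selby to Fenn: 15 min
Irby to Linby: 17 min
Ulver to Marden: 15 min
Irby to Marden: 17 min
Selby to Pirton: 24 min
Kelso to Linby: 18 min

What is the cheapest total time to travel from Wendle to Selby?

Shortest distances from Wendle:
Wendle: 0
Irby: 13  (via Wendle)
Marden: 30  (via Irby)
Linby: 30  (via Irby)
Jorvik: 33  (via Linby)
Kelso: 33  (via Marden)
Ulver: 45  (via Marden)
Pirton: 56  (via Ulver)
Selby: 68  (via Ulver)
Shortest route: Wendle → Irby → Marden → Ulver → Selby = 68 min.

68 min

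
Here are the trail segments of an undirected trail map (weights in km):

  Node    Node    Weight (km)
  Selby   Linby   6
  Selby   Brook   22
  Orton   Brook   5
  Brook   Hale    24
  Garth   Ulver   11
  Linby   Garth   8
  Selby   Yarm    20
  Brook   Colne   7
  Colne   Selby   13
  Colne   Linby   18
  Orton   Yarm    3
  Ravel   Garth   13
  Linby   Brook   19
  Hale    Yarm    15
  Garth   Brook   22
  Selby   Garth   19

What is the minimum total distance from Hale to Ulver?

56 km

Settle nodes by increasing distance from Hale:
Hale: 0
Yarm: 15  (via Hale)
Orton: 18  (via Yarm)
Brook: 23  (via Orton)
Colne: 30  (via Brook)
Selby: 35  (via Yarm)
Linby: 41  (via Selby)
Garth: 45  (via Brook)
Ulver: 56  (via Garth)
Shortest route: Hale → Yarm → Orton → Brook → Garth → Ulver = 56 km.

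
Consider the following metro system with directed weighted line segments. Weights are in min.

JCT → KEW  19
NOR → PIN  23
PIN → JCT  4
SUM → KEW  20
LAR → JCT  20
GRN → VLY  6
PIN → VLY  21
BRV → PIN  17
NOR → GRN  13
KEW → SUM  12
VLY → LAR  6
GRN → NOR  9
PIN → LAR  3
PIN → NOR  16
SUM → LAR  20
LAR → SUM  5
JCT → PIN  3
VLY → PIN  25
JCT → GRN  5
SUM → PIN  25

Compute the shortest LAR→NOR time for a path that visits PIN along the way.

Shortest LAR→PIN: LAR–JCT–PIN = 23
Shortest PIN→NOR: PIN–NOR = 16
Total via PIN: 23 + 16 = 39 min.

39 min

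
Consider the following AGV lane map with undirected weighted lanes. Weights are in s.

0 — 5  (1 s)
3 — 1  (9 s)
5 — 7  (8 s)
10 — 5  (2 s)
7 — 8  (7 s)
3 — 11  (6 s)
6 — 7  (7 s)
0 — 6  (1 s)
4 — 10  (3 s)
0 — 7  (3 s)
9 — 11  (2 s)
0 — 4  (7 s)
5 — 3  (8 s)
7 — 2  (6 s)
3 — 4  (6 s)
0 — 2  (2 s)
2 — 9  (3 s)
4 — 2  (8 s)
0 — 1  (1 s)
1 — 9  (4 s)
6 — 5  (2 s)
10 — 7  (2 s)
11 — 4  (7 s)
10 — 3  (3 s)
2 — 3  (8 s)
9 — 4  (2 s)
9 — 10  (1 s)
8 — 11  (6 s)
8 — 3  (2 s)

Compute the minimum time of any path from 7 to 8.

7 s

Compare a few routes:
7–0–5–10–3–8: 3+1+2+3+2 = 11
7–8: 7 = 7
Cheapest is 7–8 at 7 s.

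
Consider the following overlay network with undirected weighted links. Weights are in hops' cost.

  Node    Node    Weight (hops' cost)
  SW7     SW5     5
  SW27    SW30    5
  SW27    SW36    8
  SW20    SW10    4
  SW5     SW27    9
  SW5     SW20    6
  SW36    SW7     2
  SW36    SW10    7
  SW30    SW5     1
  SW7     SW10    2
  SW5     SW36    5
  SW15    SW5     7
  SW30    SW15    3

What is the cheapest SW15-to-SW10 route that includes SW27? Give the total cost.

Best SW15 to SW27: SW15 → SW30 → SW27 costing 8
Best SW27 to SW10: SW27 → SW36 → SW7 → SW10 costing 12
Total via SW27: 8 + 12 = 20 hops' cost.

20 hops' cost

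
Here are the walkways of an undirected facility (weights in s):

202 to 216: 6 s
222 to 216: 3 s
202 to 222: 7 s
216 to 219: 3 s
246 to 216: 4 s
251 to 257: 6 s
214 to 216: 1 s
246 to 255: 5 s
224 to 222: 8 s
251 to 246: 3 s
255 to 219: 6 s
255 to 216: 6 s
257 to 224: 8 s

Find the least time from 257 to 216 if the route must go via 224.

19 s

Shortest 257→224: 257 → 224 = 8
Best 224 to 216: 224 → 222 → 216 costing 11
Total via 224: 8 + 11 = 19 s.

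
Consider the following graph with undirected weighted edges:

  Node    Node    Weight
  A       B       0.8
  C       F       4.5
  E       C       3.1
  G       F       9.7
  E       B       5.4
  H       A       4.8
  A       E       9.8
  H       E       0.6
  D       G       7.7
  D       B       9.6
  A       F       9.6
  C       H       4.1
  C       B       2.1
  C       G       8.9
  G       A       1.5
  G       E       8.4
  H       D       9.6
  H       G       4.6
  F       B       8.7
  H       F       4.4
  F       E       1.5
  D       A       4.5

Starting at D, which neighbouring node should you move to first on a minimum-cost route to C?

Compare a few routes:
D → B → C: 9.6+2.1 = 11.7
D → A → B → C: 4.5+0.8+2.1 = 7.4
The minimum is 7.4 via D → A → B → C.
So from D the first move is to A.

A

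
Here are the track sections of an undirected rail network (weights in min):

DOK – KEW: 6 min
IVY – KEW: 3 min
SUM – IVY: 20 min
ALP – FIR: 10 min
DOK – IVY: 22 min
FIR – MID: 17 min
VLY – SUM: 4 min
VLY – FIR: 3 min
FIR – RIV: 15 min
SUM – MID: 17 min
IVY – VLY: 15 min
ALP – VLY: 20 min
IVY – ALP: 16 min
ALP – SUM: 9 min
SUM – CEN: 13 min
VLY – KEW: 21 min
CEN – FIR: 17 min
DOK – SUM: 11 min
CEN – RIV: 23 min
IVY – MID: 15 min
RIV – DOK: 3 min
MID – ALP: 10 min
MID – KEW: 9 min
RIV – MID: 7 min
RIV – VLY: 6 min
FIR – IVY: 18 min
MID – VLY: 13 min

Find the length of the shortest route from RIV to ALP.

17 min

Compare a few routes:
RIV–MID–ALP: 7+10 = 17
RIV–VLY–FIR–ALP: 6+3+10 = 19
RIV–DOK–SUM–ALP: 3+11+9 = 23
RIV–VLY–SUM–ALP: 6+4+9 = 19
The minimum is 17 min via RIV–MID–ALP.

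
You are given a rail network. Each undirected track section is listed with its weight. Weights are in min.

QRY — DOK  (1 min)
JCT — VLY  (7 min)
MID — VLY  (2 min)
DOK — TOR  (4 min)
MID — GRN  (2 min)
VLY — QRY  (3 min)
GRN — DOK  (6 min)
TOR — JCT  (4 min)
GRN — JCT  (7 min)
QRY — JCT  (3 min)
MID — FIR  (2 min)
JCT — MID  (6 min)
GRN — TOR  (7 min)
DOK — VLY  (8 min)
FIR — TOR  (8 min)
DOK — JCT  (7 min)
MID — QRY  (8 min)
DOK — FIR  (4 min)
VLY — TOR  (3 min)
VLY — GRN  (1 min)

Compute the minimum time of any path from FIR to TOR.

7 min

Running Dijkstra from FIR:
FIR: 0
MID: 2  (via FIR)
DOK: 4  (via FIR)
VLY: 4  (via MID)
GRN: 4  (via MID)
QRY: 5  (via DOK)
TOR: 7  (via VLY)
Shortest route: FIR–MID–VLY–TOR = 7 min.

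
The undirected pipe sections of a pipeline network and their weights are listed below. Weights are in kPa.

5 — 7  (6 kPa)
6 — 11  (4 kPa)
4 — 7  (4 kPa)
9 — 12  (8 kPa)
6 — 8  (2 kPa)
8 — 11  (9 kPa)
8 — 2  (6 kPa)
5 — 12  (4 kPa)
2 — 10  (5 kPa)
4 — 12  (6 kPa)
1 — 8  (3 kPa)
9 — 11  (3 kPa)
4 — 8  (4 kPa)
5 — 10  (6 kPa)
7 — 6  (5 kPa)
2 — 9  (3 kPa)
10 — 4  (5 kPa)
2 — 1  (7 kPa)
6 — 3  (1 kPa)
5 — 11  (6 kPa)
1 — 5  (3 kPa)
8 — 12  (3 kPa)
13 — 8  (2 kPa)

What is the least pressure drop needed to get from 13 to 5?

8 kPa

Enumerating some paths:
13 → 8 → 1 → 5: 2+3+3 = 8
13 → 8 → 12 → 5: 2+3+4 = 9
The minimum is 8 kPa via 13 → 8 → 1 → 5.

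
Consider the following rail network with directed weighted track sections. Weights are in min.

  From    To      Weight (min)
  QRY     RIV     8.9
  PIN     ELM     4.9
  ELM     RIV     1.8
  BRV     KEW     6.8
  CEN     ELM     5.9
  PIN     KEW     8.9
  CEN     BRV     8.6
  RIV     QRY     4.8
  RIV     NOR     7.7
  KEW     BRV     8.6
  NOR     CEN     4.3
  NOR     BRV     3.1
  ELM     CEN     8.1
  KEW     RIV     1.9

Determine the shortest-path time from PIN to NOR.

14.4 min

Shortest distances from PIN:
PIN: 0
ELM: 4.9  (via PIN)
RIV: 6.7  (via ELM)
KEW: 8.9  (via PIN)
QRY: 11.5  (via RIV)
CEN: 13  (via ELM)
NOR: 14.4  (via RIV)
Shortest route: PIN → ELM → RIV → NOR = 14.4 min.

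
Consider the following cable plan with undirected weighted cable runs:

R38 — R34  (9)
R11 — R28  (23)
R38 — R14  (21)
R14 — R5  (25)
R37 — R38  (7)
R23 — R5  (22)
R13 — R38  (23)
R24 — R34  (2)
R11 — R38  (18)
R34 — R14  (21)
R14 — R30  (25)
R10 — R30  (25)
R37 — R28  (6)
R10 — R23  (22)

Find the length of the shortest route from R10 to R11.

89

Running Dijkstra from R10:
R10: 0
R23: 22  (via R10)
R30: 25  (via R10)
R5: 44  (via R23)
R14: 50  (via R30)
R34: 71  (via R14)
R38: 71  (via R14)
R24: 73  (via R34)
R37: 78  (via R38)
R28: 84  (via R37)
R11: 89  (via R38)
Shortest route: R10–R30–R14–R38–R11 = 89.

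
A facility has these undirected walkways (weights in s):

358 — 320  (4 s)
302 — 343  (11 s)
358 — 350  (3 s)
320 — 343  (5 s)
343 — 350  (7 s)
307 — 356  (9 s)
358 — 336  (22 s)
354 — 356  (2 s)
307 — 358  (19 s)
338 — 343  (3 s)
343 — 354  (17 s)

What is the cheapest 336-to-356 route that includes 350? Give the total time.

Shortest 336→350: 336 → 358 → 350 = 25
Shortest 350→356: 350 → 343 → 354 → 356 = 26
Total via 350: 25 + 26 = 51 s.

51 s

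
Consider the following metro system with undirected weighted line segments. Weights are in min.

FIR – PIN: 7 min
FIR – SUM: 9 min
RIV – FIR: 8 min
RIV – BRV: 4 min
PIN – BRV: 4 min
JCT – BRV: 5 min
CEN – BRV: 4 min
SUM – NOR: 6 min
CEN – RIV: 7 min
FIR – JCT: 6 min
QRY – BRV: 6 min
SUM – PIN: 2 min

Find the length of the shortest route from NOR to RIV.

Candidate routes:
NOR - SUM - FIR - RIV: 6+9+8 = 23
NOR - SUM - PIN - BRV - RIV: 6+2+4+4 = 16
NOR - SUM - PIN - BRV - CEN - RIV: 6+2+4+4+7 = 23
NOR - SUM - PIN - FIR - RIV: 6+2+7+8 = 23
Cheapest is NOR - SUM - PIN - BRV - RIV at 16 min.

16 min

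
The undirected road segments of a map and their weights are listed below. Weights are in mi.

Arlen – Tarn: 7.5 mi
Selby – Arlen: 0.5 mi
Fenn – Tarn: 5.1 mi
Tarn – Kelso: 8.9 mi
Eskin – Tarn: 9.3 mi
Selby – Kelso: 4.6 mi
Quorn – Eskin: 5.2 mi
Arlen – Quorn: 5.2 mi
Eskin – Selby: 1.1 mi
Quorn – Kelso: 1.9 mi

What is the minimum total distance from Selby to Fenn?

Compare a few routes:
Selby–Arlen–Tarn–Fenn: 0.5+7.5+5.1 = 13.1
Selby–Arlen–Quorn–Kelso–Tarn–Fenn: 0.5+5.2+1.9+8.9+5.1 = 21.6
Selby–Eskin–Tarn–Fenn: 1.1+9.3+5.1 = 15.5
Selby–Kelso–Tarn–Fenn: 4.6+8.9+5.1 = 18.6
Cheapest is Selby–Arlen–Tarn–Fenn at 13.1 mi.

13.1 mi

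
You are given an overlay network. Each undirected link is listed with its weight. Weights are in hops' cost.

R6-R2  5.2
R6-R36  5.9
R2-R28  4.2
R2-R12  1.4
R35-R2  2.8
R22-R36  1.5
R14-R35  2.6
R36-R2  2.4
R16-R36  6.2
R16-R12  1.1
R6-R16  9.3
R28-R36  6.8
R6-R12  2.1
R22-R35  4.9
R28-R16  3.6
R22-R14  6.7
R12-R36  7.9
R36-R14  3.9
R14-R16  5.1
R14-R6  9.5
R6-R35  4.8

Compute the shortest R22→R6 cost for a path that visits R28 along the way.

Shortest R22→R28: R22 → R36 → R2 → R28 = 8.1
Best R28 to R6: R28 → R16 → R12 → R6 costing 6.8
Total via R28: 8.1 + 6.8 = 14.9 hops' cost.

14.9 hops' cost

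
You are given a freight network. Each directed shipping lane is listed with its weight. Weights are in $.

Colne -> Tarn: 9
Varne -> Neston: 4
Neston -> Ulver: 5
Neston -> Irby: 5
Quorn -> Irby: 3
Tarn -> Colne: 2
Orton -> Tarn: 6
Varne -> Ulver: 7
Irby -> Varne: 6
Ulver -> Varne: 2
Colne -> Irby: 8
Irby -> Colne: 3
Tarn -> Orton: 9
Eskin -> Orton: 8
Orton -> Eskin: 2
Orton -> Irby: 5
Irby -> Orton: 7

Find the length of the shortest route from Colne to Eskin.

$17

Shortest distances from Colne:
Colne: 0
Irby: 8  (via Colne)
Tarn: 9  (via Colne)
Varne: 14  (via Irby)
Orton: 15  (via Irby)
Eskin: 17  (via Orton)
Shortest route: Colne → Irby → Orton → Eskin = $17.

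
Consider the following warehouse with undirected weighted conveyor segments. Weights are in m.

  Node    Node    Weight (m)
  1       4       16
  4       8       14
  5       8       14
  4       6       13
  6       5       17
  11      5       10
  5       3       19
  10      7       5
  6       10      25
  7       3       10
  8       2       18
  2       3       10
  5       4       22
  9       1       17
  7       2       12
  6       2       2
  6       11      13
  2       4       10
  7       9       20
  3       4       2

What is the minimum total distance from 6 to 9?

Shortest distances from 6:
6: 0
2: 2  (via 6)
3: 12  (via 2)
4: 12  (via 2)
11: 13  (via 6)
7: 14  (via 2)
5: 17  (via 6)
10: 19  (via 7)
8: 20  (via 2)
1: 28  (via 4)
9: 34  (via 7)
Shortest route: 6 → 2 → 7 → 9 = 34 m.

34 m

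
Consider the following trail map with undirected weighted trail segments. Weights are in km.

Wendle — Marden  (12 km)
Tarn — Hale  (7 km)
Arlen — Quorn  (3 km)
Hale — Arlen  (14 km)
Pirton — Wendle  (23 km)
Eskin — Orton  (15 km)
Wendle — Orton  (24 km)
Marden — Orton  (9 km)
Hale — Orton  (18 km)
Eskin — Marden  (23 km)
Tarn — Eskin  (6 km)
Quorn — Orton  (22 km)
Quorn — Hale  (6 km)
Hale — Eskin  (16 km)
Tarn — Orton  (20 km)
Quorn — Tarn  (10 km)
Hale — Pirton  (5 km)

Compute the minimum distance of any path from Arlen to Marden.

34 km

Running Dijkstra from Arlen:
Arlen: 0
Quorn: 3  (via Arlen)
Hale: 9  (via Quorn)
Tarn: 13  (via Quorn)
Pirton: 14  (via Hale)
Eskin: 19  (via Tarn)
Orton: 25  (via Quorn)
Marden: 34  (via Orton)
Shortest route: Arlen–Quorn–Orton–Marden = 34 km.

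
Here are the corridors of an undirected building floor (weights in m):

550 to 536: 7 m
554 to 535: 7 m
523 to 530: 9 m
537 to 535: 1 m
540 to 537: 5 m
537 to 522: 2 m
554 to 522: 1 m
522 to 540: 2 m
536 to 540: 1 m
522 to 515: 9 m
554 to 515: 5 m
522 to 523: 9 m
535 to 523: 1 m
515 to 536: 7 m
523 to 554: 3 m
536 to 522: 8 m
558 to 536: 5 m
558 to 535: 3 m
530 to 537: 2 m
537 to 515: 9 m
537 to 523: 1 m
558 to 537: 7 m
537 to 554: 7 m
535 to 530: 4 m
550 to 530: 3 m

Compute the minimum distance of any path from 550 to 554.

Enumerating some paths:
550 → 530 → 537 → 523 → 554: 3+2+1+3 = 9
550 → 536 → 540 → 522 → 554: 7+1+2+1 = 11
550 → 530 → 537 → 522 → 554: 3+2+2+1 = 8
550 → 530 → 537 → 535 → 523 → 554: 3+2+1+1+3 = 10
Cheapest is 550 → 530 → 537 → 522 → 554 at 8 m.

8 m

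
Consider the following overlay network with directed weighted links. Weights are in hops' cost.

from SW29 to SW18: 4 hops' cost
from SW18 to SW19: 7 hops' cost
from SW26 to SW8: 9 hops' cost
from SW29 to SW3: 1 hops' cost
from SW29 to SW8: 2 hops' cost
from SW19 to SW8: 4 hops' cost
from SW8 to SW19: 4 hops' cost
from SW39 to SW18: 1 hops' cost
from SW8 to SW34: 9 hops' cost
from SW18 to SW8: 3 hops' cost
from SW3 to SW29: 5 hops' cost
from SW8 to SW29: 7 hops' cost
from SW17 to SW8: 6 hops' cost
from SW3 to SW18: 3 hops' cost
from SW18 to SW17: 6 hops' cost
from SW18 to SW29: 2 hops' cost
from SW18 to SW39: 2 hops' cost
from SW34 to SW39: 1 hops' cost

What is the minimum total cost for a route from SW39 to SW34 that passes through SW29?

Best SW39 to SW29: SW39 → SW18 → SW29 costing 3
Best SW29 to SW34: SW29 → SW8 → SW34 costing 11
Total via SW29: 3 + 11 = 14 hops' cost.

14 hops' cost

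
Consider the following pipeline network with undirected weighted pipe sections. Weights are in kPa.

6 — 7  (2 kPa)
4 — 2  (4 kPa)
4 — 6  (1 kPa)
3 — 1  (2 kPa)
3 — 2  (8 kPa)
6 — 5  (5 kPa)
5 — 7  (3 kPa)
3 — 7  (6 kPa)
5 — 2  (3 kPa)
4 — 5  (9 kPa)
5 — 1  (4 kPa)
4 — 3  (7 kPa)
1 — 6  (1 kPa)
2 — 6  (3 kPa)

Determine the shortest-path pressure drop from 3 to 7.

5 kPa

Shortest distances from 3:
3: 0
1: 2  (via 3)
6: 3  (via 1)
4: 4  (via 6)
7: 5  (via 6)
Shortest route: 3 → 1 → 6 → 7 = 5 kPa.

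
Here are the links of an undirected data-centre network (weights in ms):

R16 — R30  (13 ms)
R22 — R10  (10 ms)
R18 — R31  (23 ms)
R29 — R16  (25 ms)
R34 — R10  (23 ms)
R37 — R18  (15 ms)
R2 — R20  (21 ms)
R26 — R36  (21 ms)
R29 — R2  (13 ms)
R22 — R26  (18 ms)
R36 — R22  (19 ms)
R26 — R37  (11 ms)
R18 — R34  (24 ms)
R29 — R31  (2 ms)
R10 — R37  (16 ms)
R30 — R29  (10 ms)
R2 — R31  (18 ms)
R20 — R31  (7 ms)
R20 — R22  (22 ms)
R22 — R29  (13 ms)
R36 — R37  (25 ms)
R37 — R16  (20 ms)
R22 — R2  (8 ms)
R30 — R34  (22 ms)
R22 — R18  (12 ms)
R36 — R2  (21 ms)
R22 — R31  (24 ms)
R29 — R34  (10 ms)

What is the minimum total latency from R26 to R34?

41 ms

Shortest distances from R26:
R26: 0
R37: 11  (via R26)
R22: 18  (via R26)
R36: 21  (via R26)
R18: 26  (via R37)
R2: 26  (via R22)
R10: 27  (via R37)
R16: 31  (via R37)
R29: 31  (via R22)
R31: 33  (via R29)
R20: 40  (via R22)
R34: 41  (via R29)
Shortest route: R26–R22–R29–R34 = 41 ms.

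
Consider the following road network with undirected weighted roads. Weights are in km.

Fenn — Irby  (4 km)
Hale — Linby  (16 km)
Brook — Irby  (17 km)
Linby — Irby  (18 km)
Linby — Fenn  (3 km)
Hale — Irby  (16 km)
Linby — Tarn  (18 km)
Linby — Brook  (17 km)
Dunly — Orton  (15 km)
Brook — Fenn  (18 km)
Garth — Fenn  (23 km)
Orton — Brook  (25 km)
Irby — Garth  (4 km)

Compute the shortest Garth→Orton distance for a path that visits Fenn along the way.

51 km

Best Garth to Fenn: Garth → Irby → Fenn costing 8
Best Fenn to Orton: Fenn → Brook → Orton costing 43
Total via Fenn: 8 + 43 = 51 km.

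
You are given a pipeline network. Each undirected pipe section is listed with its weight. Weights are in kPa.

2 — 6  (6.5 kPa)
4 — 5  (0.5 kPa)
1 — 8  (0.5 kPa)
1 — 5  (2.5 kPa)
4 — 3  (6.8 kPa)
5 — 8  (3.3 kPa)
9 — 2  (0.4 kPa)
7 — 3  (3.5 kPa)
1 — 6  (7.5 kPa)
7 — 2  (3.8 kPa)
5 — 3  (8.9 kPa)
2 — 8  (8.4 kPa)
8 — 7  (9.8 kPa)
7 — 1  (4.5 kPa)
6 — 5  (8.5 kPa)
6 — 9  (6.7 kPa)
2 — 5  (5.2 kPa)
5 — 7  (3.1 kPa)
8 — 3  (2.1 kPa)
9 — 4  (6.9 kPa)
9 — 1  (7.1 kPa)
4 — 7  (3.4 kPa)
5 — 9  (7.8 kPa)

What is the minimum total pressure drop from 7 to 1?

Running Dijkstra from 7:
7: 0
5: 3.1  (via 7)
4: 3.4  (via 7)
3: 3.5  (via 7)
2: 3.8  (via 7)
9: 4.2  (via 2)
1: 4.5  (via 7)
Shortest route: 7 → 1 = 4.5 kPa.

4.5 kPa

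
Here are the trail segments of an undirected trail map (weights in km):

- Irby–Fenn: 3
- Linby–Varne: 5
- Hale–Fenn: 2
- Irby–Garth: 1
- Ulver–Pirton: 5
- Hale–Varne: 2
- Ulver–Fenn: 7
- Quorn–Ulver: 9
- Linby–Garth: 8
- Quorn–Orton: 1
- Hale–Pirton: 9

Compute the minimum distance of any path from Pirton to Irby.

14 km

Compare a few routes:
Pirton–Ulver–Fenn–Hale–Varne–Linby–Garth–Irby: 5+7+2+2+5+8+1 = 30
Pirton–Hale–Fenn–Irby: 9+2+3 = 14
Pirton–Hale–Varne–Linby–Garth–Irby: 9+2+5+8+1 = 25
Pirton–Ulver–Fenn–Irby: 5+7+3 = 15
The minimum is 14 km via Pirton–Hale–Fenn–Irby.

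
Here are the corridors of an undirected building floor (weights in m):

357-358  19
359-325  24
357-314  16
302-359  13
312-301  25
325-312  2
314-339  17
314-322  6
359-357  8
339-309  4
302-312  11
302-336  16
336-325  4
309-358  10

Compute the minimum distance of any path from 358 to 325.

51 m

Shortest distances from 358:
358: 0
309: 10  (via 358)
339: 14  (via 309)
357: 19  (via 358)
359: 27  (via 357)
314: 31  (via 339)
322: 37  (via 314)
302: 40  (via 359)
325: 51  (via 359)
Shortest route: 358 → 357 → 359 → 325 = 51 m.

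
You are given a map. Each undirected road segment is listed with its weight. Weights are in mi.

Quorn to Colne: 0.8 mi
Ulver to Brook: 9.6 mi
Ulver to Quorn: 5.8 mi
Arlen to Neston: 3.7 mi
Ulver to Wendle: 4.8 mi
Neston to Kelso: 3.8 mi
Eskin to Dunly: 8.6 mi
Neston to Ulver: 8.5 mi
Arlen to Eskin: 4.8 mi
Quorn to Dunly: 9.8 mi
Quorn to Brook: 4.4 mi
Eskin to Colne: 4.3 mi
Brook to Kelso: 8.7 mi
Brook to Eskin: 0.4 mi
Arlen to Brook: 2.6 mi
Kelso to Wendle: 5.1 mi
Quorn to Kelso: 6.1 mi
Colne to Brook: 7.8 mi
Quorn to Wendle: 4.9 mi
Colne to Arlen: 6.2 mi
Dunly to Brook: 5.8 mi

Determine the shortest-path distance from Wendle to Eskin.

Enumerating some paths:
Wendle - Kelso - Brook - Eskin: 5.1+8.7+0.4 = 14.2
Wendle - Quorn - Colne - Brook - Eskin: 4.9+0.8+7.8+0.4 = 13.9
Wendle - Quorn - Colne - Eskin: 4.9+0.8+4.3 = 10
Wendle - Quorn - Brook - Eskin: 4.9+4.4+0.4 = 9.7
The minimum is 9.7 mi via Wendle - Quorn - Brook - Eskin.

9.7 mi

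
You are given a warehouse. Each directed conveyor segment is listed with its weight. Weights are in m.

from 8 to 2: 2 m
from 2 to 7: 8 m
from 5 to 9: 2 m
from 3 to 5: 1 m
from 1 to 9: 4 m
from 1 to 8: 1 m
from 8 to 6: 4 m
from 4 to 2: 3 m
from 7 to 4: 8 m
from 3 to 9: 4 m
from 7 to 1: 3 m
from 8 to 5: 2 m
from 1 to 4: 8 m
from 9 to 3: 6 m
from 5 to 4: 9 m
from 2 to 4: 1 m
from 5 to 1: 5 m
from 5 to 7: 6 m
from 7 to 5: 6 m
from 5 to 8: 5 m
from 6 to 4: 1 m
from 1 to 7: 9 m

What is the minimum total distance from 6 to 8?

16 m

Settle nodes by increasing distance from 6:
6: 0
4: 1  (via 6)
2: 4  (via 4)
7: 12  (via 2)
1: 15  (via 7)
8: 16  (via 1)
Shortest route: 6–4–2–7–1–8 = 16 m.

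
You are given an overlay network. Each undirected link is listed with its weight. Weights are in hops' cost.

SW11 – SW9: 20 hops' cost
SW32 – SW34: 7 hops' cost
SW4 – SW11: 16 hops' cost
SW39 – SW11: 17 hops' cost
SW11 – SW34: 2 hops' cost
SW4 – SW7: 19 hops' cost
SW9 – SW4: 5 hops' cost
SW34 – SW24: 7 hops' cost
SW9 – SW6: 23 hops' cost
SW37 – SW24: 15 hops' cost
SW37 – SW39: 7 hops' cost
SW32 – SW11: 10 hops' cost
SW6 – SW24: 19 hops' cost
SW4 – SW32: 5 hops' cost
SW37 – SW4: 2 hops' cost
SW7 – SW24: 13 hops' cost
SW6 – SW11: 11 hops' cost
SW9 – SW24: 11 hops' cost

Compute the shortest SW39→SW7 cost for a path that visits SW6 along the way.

60 hops' cost

Best SW39 to SW6: SW39–SW11–SW6 costing 28
Shortest SW6→SW7: SW6–SW24–SW7 = 32
Total via SW6: 28 + 32 = 60 hops' cost.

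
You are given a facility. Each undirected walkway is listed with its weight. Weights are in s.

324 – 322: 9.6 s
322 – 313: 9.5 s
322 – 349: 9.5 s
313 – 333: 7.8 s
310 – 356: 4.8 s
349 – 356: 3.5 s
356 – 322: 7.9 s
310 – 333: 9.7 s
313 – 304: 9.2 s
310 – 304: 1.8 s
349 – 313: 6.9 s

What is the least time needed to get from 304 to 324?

Enumerating some paths:
304 - 313 - 322 - 324: 9.2+9.5+9.6 = 28.3
304 - 310 - 356 - 322 - 324: 1.8+4.8+7.9+9.6 = 24.1
304 - 310 - 356 - 349 - 322 - 324: 1.8+4.8+3.5+9.5+9.6 = 29.2
The minimum is 24.1 s via 304 - 310 - 356 - 322 - 324.

24.1 s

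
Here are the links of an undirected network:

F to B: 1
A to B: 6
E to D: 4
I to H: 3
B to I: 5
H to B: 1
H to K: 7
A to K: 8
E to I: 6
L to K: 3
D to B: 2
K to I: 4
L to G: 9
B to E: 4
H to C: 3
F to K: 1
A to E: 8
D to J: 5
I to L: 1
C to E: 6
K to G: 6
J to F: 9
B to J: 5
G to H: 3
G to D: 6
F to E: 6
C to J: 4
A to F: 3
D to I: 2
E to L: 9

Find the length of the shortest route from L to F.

4

Shortest distances from L:
L: 0
I: 1  (via L)
D: 3  (via I)
K: 3  (via L)
F: 4  (via K)
Shortest route: L–K–F = 4.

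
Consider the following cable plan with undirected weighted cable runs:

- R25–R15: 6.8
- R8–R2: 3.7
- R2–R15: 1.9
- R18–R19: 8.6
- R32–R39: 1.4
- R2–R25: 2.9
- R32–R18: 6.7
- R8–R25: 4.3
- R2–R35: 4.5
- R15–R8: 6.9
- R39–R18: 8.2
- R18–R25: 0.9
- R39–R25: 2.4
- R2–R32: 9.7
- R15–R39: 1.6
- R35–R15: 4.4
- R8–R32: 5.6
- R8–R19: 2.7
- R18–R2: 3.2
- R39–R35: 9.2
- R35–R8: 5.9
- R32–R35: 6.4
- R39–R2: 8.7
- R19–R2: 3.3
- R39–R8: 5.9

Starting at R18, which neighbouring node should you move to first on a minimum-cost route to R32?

R25

Candidate routes:
R18 → R2 → R15 → R39 → R32: 3.2+1.9+1.6+1.4 = 8.1
R18 → R25 → R2 → R15 → R39 → R32: 0.9+2.9+1.9+1.6+1.4 = 8.7
R18 → R32: 6.7 = 6.7
R18 → R25 → R39 → R32: 0.9+2.4+1.4 = 4.7
The minimum is 4.7 via R18 → R25 → R39 → R32.
So from R18 the first move is to R25.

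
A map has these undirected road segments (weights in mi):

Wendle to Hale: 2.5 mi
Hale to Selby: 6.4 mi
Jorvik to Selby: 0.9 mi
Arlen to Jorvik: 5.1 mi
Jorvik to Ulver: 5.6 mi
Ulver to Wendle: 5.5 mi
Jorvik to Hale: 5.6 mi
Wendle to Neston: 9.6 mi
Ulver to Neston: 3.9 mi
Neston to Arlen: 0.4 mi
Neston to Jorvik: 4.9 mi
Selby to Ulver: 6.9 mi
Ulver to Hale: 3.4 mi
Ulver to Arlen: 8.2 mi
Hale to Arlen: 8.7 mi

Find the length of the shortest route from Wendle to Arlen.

9.8 mi

Shortest distances from Wendle:
Wendle: 0
Hale: 2.5  (via Wendle)
Ulver: 5.5  (via Wendle)
Jorvik: 8.1  (via Hale)
Selby: 8.9  (via Hale)
Neston: 9.4  (via Ulver)
Arlen: 9.8  (via Neston)
Shortest route: Wendle → Ulver → Neston → Arlen = 9.8 mi.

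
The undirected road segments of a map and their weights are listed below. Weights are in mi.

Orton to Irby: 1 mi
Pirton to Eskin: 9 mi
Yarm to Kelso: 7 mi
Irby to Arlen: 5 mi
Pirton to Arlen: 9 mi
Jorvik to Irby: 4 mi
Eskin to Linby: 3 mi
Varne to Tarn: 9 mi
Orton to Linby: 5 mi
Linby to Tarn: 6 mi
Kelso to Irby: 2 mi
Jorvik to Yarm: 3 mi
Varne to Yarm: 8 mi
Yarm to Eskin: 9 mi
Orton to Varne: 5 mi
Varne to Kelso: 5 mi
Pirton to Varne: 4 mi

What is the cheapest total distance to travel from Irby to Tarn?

Compare a few routes:
Irby → Kelso → Varne → Tarn: 2+5+9 = 16
Irby → Orton → Varne → Tarn: 1+5+9 = 15
Irby → Orton → Linby → Tarn: 1+5+6 = 12
The minimum is 12 mi via Irby → Orton → Linby → Tarn.

12 mi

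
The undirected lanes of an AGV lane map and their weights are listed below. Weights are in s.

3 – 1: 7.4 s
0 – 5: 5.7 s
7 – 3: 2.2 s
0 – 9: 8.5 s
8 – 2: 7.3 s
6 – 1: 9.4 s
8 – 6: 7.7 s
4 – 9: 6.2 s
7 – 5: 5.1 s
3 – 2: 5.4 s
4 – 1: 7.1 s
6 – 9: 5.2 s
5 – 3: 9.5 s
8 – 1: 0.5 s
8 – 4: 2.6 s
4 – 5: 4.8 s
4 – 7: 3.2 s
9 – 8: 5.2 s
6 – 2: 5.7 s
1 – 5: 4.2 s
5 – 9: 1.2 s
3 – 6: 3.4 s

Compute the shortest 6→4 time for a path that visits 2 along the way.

Shortest 6→2: 6–2 = 5.7
Shortest 2→4: 2–8–4 = 9.9
Total via 2: 5.7 + 9.9 = 15.6 s.

15.6 s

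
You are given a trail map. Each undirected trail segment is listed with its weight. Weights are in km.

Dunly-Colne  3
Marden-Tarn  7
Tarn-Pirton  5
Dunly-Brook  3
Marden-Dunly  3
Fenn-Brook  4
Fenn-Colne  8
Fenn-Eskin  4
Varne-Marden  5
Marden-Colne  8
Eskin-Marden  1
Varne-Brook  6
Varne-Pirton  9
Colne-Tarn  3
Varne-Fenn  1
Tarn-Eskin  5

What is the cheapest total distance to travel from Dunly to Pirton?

Compare a few routes:
Dunly–Colne–Tarn–Pirton: 3+3+5 = 11
Dunly–Marden–Eskin–Tarn–Pirton: 3+1+5+5 = 14
Dunly–Marden–Tarn–Pirton: 3+7+5 = 15
Dunly–Marden–Varne–Pirton: 3+5+9 = 17
Cheapest is Dunly–Colne–Tarn–Pirton at 11 km.

11 km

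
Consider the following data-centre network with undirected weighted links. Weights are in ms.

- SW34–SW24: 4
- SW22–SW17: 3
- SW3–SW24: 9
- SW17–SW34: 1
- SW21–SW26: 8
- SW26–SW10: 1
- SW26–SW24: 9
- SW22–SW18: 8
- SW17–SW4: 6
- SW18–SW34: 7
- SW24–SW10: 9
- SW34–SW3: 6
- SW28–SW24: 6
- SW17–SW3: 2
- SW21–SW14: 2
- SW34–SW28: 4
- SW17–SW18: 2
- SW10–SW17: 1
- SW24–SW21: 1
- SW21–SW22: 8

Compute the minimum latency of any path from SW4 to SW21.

12 ms

Settle nodes by increasing distance from SW4:
SW4: 0
SW17: 6  (via SW4)
SW10: 7  (via SW17)
SW34: 7  (via SW17)
SW3: 8  (via SW17)
SW18: 8  (via SW17)
SW26: 8  (via SW10)
SW22: 9  (via SW17)
SW24: 11  (via SW34)
SW28: 11  (via SW34)
SW21: 12  (via SW24)
Shortest route: SW4 → SW17 → SW34 → SW24 → SW21 = 12 ms.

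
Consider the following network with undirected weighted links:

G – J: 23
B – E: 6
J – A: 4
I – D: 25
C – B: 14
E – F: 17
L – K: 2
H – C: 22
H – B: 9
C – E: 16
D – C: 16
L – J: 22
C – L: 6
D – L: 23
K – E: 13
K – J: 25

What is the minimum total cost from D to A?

48

Compare a few routes:
D - C - L - K - J - A: 16+6+2+25+4 = 53
D - C - L - J - A: 16+6+22+4 = 48
D - L - J - A: 23+22+4 = 49
D - L - K - J - A: 23+2+25+4 = 54
Cheapest is D - C - L - J - A at 48.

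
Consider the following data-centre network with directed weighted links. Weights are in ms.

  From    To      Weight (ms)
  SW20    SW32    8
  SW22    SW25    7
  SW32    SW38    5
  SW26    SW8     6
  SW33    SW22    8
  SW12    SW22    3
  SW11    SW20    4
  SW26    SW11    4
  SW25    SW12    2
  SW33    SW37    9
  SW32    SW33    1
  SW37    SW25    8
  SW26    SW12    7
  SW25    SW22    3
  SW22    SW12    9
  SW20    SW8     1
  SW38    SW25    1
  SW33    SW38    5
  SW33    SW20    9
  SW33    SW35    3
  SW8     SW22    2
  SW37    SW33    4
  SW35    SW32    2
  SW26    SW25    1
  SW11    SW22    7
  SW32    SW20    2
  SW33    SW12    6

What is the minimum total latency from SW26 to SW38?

21 ms

Candidate routes:
SW26–SW11–SW20–SW32–SW33–SW38: 4+4+8+1+5 = 22
SW26–SW11–SW20–SW32–SW38: 4+4+8+5 = 21
The minimum is 21 ms via SW26–SW11–SW20–SW32–SW38.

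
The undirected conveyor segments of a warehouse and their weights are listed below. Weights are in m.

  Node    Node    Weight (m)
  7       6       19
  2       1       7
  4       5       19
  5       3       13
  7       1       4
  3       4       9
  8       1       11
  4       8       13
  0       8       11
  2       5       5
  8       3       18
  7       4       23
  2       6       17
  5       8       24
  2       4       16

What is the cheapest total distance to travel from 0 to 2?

Settle nodes by increasing distance from 0:
0: 0
8: 11  (via 0)
1: 22  (via 8)
4: 24  (via 8)
7: 26  (via 1)
2: 29  (via 1)
Shortest route: 0–8–1–2 = 29 m.

29 m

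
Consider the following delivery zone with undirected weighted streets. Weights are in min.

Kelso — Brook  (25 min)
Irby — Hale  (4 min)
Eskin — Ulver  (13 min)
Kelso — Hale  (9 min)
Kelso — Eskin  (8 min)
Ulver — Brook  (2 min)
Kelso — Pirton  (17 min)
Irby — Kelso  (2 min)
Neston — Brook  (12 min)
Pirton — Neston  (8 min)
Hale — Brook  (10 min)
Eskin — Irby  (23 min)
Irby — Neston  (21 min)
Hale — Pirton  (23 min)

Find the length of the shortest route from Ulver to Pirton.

22 min

Running Dijkstra from Ulver:
Ulver: 0
Brook: 2  (via Ulver)
Hale: 12  (via Brook)
Eskin: 13  (via Ulver)
Neston: 14  (via Brook)
Irby: 16  (via Hale)
Kelso: 18  (via Irby)
Pirton: 22  (via Neston)
Shortest route: Ulver–Brook–Neston–Pirton = 22 min.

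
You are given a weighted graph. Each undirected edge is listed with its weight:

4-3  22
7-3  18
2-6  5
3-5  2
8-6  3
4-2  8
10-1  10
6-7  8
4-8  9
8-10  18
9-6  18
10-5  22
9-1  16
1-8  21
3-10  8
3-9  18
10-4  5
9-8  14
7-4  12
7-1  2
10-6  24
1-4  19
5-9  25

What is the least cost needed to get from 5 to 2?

23

Settle nodes by increasing distance from 5:
5: 0
3: 2  (via 5)
10: 10  (via 3)
4: 15  (via 10)
1: 20  (via 10)
7: 20  (via 3)
9: 20  (via 3)
2: 23  (via 4)
Shortest route: 5–3–10–4–2 = 23.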